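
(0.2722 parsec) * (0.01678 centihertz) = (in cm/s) 1.409e+14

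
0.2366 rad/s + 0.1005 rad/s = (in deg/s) 19.31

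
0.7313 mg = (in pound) 1.612e-06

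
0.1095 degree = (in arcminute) 6.57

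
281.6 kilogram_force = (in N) 2762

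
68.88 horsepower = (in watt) 5.136e+04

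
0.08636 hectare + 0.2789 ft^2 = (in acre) 0.2134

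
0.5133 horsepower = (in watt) 382.8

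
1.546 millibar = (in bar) 0.001546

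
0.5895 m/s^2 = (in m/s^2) 0.5895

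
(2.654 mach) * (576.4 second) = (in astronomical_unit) 3.482e-06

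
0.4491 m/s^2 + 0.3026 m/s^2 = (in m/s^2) 0.7517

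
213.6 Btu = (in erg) 2.254e+12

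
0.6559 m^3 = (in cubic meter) 0.6559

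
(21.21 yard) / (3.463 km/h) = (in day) 0.0002334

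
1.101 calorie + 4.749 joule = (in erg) 9.356e+07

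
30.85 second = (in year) 9.782e-07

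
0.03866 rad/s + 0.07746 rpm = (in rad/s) 0.04677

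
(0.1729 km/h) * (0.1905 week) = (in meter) 5533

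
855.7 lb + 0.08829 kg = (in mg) 3.882e+08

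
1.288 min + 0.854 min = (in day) 0.001488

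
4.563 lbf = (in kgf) 2.07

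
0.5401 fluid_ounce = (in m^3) 1.597e-05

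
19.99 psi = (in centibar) 137.8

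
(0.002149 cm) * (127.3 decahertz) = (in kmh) 0.09848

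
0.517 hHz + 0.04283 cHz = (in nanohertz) 5.17e+10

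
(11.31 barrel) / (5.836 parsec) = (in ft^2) 1.075e-16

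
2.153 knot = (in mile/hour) 2.478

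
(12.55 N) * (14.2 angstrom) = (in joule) 1.782e-08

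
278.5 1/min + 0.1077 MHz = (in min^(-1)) 6.462e+06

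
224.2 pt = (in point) 224.2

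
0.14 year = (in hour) 1226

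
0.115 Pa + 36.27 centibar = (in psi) 5.261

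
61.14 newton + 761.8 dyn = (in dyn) 6.115e+06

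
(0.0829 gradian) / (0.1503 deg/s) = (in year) 1.574e-08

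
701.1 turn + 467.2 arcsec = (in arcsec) 9.086e+08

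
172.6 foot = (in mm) 5.261e+04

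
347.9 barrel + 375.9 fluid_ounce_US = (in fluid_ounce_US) 1.871e+06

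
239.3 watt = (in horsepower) 0.3209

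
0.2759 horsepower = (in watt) 205.7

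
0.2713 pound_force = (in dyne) 1.207e+05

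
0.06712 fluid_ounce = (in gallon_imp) 0.0004366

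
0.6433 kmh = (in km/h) 0.6433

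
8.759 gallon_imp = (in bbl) 0.2505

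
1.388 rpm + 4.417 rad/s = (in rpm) 43.57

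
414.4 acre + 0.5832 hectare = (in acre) 415.8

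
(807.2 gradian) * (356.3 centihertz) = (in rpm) 431.4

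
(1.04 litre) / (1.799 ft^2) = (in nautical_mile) 3.36e-06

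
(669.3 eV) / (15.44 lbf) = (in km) 1.561e-21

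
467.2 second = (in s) 467.2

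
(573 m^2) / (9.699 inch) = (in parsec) 7.538e-14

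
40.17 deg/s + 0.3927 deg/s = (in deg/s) 40.56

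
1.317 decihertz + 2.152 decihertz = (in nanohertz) 3.469e+08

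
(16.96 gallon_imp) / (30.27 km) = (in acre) 6.294e-10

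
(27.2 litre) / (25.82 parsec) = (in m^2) 3.414e-20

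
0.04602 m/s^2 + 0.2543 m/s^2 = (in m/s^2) 0.3003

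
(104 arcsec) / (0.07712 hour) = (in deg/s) 0.0001041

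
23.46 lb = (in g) 1.064e+04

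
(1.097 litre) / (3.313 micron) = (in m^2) 331.1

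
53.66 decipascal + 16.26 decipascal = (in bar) 6.992e-05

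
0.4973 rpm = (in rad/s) 0.05208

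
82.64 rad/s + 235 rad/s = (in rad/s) 317.6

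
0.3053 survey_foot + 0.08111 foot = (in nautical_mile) 6.36e-05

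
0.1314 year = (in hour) 1151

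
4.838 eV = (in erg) 7.751e-12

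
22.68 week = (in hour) 3810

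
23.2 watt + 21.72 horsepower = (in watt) 1.622e+04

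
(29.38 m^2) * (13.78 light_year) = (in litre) 3.83e+21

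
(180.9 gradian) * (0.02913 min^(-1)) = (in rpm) 0.01317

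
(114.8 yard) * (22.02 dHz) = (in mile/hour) 517.1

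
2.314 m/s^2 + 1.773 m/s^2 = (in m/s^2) 4.087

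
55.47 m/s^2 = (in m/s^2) 55.47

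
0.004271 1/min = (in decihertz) 0.0007118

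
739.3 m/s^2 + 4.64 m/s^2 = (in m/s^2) 743.9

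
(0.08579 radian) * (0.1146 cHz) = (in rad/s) 9.832e-05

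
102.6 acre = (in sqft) 4.469e+06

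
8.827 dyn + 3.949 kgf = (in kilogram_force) 3.949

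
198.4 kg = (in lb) 437.4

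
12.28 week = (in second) 7.427e+06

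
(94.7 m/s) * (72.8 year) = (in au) 1.453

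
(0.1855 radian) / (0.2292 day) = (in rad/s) 9.367e-06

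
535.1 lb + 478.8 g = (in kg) 243.2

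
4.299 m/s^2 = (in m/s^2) 4.299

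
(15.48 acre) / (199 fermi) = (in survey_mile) 1.956e+14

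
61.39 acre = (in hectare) 24.84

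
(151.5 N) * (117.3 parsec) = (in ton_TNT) 1.311e+11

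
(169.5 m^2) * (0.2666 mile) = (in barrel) 4.574e+05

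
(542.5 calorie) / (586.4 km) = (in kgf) 0.0003947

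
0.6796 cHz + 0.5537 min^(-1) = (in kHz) 1.602e-05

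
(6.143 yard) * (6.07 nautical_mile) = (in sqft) 6.797e+05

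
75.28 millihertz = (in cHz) 7.528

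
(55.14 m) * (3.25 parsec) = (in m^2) 5.53e+18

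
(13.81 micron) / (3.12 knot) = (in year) 2.728e-13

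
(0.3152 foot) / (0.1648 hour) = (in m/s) 0.0001619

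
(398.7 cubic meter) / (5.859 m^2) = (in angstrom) 6.805e+11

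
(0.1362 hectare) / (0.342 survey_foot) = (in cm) 1.307e+06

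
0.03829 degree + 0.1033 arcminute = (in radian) 0.0006983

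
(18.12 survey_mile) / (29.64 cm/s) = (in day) 1.139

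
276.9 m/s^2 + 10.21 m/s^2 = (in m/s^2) 287.1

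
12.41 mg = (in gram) 0.01241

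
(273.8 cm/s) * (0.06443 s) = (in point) 500.1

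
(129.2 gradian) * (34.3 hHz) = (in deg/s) 3.988e+05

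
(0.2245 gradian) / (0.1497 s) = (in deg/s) 1.35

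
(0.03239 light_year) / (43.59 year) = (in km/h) 8.025e+05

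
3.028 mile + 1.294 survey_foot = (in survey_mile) 3.028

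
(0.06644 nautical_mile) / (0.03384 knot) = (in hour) 1.963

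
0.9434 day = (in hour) 22.64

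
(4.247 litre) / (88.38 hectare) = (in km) 4.805e-12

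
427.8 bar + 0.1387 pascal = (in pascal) 4.278e+07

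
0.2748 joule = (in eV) 1.715e+18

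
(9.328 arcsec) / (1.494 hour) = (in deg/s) 4.818e-07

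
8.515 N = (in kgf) 0.8683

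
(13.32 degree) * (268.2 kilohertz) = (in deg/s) 3.572e+06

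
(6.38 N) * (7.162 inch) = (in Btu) 0.0011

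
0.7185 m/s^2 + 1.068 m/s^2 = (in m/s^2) 1.787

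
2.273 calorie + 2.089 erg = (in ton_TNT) 2.273e-09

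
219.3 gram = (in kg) 0.2193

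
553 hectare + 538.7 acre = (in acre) 1905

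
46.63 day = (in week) 6.661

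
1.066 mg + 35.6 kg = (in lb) 78.48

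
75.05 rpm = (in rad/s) 7.859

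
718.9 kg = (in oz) 2.536e+04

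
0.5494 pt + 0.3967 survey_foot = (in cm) 12.11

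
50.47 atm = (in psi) 741.7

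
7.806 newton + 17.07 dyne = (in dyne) 7.806e+05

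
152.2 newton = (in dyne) 1.522e+07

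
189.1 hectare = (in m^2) 1.891e+06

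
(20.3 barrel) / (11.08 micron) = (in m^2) 2.913e+05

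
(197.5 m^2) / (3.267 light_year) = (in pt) 1.811e-11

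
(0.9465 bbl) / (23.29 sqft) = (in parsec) 2.254e-18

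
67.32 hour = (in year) 0.007685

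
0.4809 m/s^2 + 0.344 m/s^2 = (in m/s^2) 0.8249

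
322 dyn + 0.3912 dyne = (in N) 0.003224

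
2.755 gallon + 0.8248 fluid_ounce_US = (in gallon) 2.761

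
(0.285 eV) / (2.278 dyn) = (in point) 5.682e-12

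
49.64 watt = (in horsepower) 0.06657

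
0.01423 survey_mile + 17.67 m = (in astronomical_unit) 2.712e-10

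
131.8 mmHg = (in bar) 0.1757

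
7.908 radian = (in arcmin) 2.719e+04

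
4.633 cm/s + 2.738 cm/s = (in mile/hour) 0.1649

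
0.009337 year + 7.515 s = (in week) 0.4869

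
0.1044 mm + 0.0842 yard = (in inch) 3.035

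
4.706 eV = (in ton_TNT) 1.802e-28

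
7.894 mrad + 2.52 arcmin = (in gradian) 0.5492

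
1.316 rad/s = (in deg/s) 75.4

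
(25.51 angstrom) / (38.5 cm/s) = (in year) 2.101e-16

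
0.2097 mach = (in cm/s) 7140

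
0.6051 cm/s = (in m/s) 0.006051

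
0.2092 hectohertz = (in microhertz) 2.092e+07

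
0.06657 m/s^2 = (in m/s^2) 0.06657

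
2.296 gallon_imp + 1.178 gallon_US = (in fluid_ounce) 503.7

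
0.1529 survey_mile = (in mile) 0.1529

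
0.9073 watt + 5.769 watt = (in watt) 6.676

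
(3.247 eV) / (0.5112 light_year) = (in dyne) 1.076e-29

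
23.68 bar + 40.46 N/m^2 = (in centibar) 2368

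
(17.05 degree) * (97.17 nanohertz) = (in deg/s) 1.657e-06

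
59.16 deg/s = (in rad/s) 1.033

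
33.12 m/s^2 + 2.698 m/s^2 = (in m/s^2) 35.82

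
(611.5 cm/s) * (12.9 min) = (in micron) 4.733e+09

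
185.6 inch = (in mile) 0.002929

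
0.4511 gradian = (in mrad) 7.086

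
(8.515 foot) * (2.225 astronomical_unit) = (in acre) 2.135e+08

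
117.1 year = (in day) 4.274e+04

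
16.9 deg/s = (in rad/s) 0.295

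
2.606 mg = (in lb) 5.745e-06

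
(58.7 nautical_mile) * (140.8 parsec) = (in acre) 1.167e+20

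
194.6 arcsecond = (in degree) 0.05406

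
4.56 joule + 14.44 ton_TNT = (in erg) 6.042e+17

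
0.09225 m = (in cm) 9.225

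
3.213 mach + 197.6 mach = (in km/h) 2.462e+05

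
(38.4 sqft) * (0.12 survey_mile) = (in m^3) 689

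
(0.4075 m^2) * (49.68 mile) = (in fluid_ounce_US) 1.102e+09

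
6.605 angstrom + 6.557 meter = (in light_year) 6.931e-16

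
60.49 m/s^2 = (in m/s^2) 60.49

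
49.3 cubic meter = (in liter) 4.93e+04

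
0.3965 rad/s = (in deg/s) 22.72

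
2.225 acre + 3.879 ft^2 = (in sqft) 9.692e+04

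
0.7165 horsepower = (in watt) 534.3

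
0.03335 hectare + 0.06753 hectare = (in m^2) 1009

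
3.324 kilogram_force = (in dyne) 3.26e+06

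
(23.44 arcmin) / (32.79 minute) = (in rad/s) 3.466e-06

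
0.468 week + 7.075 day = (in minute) 1.491e+04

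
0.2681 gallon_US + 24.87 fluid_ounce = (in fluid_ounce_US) 59.19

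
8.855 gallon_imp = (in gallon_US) 10.63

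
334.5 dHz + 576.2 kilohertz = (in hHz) 5762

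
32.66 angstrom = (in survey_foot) 1.072e-08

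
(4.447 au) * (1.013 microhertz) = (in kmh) 2.426e+06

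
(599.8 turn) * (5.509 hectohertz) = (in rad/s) 2.076e+06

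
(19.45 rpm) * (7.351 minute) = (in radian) 898.4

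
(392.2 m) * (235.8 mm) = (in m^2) 92.48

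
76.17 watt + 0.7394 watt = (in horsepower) 0.1031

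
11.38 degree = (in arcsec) 4.097e+04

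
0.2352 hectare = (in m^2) 2352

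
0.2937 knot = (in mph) 0.338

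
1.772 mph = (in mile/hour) 1.772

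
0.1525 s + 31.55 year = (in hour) 2.764e+05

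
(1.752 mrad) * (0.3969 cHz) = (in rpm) 6.64e-05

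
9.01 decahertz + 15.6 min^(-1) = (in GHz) 9.036e-08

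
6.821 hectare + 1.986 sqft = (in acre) 16.86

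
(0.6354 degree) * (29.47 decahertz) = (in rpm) 31.21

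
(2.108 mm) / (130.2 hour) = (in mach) 1.321e-11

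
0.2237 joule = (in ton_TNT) 5.347e-11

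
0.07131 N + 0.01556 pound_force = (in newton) 0.1405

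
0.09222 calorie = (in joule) 0.3858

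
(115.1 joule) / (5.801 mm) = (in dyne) 1.984e+09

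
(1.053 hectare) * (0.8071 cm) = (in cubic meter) 84.99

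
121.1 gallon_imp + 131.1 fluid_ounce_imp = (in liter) 554.3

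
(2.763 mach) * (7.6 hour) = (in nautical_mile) 1.39e+04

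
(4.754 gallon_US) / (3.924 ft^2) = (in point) 139.9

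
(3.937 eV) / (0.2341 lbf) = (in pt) 1.717e-15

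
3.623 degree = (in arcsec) 1.304e+04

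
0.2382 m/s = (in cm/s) 23.82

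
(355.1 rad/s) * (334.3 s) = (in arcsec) 2.449e+10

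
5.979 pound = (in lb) 5.979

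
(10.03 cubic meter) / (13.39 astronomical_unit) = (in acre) 1.237e-15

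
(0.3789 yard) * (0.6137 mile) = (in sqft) 3683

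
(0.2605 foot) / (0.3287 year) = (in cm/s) 7.66e-07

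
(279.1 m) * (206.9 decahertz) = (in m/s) 5.775e+05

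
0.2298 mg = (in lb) 5.066e-07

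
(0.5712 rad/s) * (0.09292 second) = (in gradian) 3.379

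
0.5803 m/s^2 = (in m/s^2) 0.5803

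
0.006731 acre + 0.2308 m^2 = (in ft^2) 295.7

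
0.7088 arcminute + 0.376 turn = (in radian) 2.363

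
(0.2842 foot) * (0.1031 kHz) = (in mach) 0.02623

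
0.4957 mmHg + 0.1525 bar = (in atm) 0.1512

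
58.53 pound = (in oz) 936.5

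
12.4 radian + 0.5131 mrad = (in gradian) 789.4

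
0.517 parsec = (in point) 4.522e+19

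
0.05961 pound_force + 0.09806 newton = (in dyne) 3.632e+04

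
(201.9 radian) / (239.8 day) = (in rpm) 9.306e-05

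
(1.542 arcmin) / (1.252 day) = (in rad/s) 4.147e-09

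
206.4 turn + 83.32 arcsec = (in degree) 7.43e+04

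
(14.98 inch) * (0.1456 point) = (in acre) 4.829e-09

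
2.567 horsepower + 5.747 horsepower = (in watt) 6200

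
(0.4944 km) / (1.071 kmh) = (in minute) 27.7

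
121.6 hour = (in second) 4.378e+05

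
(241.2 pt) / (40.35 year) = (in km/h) 2.407e-10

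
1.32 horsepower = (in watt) 984.3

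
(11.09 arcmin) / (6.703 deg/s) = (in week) 4.559e-08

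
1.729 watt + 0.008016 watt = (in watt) 1.737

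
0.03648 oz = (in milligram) 1034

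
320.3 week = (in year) 6.143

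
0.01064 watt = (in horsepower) 1.427e-05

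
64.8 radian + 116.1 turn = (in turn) 126.4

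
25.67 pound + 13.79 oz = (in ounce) 424.5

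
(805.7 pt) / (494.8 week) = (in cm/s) 9.498e-08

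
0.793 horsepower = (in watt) 591.3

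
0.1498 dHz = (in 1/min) 0.8988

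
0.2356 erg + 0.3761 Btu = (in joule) 396.8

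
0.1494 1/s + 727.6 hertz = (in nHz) 7.277e+11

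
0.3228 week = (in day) 2.26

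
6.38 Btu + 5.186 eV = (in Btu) 6.38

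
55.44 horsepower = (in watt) 4.134e+04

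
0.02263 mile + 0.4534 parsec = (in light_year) 1.479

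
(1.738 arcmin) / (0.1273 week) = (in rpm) 6.271e-08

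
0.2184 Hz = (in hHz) 0.002184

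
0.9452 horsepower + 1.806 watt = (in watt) 706.6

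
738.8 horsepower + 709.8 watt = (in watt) 5.516e+05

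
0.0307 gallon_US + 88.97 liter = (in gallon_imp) 19.6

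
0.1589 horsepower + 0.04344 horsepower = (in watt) 150.9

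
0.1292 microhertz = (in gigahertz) 1.292e-16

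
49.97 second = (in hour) 0.01388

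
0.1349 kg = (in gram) 134.9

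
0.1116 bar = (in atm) 0.1101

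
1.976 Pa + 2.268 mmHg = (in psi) 0.04414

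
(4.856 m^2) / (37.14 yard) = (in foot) 0.4691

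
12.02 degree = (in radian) 0.2098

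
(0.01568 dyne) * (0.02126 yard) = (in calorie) 7.285e-10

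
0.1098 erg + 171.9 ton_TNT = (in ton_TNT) 171.9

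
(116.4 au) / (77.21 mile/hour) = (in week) 8.342e+05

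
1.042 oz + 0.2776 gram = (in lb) 0.06574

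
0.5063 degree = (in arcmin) 30.38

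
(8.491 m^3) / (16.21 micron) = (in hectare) 52.38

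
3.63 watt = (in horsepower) 0.004868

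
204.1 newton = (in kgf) 20.81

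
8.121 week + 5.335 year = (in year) 5.491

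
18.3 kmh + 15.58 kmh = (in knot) 18.29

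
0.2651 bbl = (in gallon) 11.13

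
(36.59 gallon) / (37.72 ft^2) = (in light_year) 4.178e-18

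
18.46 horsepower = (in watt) 1.377e+04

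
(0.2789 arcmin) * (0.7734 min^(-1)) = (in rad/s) 1.046e-06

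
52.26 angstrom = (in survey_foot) 1.715e-08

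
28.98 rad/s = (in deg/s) 1660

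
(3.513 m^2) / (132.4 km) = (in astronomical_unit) 1.774e-16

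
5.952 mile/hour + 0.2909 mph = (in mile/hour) 6.243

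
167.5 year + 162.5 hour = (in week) 8735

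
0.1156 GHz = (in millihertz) 1.156e+11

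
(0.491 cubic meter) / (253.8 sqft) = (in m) 0.02082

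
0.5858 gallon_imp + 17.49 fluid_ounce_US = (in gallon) 0.8402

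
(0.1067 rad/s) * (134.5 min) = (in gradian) 5.482e+04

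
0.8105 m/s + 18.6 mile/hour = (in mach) 0.0268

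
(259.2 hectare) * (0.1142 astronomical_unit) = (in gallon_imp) 9.741e+18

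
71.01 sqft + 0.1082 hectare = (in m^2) 1089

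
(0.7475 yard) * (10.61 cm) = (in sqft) 0.7806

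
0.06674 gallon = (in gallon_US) 0.06674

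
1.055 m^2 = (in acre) 0.0002607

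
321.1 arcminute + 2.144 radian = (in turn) 0.3561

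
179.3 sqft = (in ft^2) 179.3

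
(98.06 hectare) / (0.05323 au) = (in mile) 7.652e-08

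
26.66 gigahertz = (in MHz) 2.666e+04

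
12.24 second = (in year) 3.881e-07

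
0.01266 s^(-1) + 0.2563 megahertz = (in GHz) 0.0002563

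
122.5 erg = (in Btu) 1.161e-08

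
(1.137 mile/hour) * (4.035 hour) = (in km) 7.383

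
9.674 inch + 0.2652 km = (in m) 265.4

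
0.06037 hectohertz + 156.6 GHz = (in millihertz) 1.566e+14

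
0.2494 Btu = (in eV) 1.642e+21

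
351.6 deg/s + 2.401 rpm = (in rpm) 61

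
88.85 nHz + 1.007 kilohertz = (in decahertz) 100.7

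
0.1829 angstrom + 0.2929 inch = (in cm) 0.744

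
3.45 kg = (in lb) 7.606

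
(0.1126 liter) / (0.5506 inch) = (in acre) 1.99e-06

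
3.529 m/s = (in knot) 6.86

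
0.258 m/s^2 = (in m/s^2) 0.258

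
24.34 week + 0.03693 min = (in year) 0.4668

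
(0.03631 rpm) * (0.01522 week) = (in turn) 5.571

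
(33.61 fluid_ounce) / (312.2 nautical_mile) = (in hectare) 1.719e-13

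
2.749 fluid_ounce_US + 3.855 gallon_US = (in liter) 14.67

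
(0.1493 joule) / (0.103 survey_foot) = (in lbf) 1.069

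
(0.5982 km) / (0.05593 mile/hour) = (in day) 0.2769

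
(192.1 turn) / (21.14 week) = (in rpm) 0.0009015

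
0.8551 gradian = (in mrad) 13.43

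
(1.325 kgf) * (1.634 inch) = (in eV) 3.366e+18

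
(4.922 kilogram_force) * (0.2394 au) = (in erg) 1.729e+19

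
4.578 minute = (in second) 274.7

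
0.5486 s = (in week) 9.071e-07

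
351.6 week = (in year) 6.743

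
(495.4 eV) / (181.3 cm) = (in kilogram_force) 4.464e-18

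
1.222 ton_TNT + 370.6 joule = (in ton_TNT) 1.222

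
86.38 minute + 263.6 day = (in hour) 6328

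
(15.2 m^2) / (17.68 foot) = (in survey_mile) 0.001753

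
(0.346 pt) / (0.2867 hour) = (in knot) 2.299e-07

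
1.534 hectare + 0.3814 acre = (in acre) 4.172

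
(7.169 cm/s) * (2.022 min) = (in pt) 2.465e+04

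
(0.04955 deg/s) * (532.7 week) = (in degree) 1.596e+07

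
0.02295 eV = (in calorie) 8.788e-22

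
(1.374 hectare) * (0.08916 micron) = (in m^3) 0.001225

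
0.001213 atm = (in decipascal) 1229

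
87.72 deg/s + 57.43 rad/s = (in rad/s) 58.96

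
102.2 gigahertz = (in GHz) 102.2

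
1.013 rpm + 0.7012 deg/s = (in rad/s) 0.1183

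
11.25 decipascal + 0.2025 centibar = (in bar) 0.002036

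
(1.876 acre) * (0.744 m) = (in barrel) 3.553e+04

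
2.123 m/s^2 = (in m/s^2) 2.123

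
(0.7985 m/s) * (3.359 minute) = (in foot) 528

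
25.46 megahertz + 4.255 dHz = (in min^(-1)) 1.528e+09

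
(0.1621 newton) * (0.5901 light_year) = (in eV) 5.648e+33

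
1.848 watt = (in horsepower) 0.002478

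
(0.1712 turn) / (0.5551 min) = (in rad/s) 0.0323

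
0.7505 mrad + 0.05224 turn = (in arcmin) 1131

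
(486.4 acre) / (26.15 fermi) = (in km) 7.527e+16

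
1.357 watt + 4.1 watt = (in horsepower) 0.007318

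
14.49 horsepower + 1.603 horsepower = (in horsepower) 16.09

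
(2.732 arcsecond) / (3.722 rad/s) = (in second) 3.559e-06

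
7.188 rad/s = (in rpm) 68.64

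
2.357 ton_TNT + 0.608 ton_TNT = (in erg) 1.241e+17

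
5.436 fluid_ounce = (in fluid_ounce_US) 5.436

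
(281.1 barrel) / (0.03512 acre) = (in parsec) 1.019e-17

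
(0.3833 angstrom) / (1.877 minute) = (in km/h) 1.225e-12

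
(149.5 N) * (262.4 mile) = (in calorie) 1.509e+07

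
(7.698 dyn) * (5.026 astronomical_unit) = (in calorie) 1.383e+07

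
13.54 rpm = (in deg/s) 81.24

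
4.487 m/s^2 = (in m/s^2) 4.487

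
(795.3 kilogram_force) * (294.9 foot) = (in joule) 7.01e+05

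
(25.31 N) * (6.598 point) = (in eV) 3.677e+17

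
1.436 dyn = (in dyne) 1.436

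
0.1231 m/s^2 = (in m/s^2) 0.1231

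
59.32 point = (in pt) 59.32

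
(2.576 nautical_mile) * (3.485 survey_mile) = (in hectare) 2676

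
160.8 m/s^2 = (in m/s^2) 160.8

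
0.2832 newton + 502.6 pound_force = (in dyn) 2.236e+08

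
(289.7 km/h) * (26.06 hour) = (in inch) 2.972e+08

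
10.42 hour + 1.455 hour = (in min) 712.5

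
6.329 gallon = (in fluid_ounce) 810.1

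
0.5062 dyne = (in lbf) 1.138e-06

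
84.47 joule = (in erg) 8.447e+08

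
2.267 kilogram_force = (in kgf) 2.267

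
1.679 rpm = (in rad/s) 0.1758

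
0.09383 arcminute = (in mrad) 0.02729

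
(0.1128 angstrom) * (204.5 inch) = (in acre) 1.448e-14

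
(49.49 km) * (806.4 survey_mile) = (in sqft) 6.913e+11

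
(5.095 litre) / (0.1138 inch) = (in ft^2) 18.97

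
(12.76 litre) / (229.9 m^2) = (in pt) 0.1573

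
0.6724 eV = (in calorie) 2.575e-20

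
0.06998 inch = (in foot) 0.005832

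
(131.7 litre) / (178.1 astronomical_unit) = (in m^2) 4.943e-15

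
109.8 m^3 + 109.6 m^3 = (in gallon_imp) 4.826e+04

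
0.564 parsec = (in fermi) 1.74e+31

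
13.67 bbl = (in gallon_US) 574.1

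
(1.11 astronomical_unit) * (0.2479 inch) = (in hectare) 1.046e+05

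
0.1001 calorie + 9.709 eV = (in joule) 0.4188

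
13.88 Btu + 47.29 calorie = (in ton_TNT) 3.547e-06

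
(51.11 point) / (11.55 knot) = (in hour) 8.429e-07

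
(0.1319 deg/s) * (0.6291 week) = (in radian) 875.9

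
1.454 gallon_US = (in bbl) 0.03462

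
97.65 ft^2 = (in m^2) 9.072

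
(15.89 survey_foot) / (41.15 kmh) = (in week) 7.006e-07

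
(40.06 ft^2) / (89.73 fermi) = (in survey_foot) 1.361e+14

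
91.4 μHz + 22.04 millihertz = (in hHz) 0.0002213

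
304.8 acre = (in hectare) 123.3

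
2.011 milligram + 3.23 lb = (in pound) 3.23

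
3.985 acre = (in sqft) 1.736e+05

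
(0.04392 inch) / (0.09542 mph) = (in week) 4.324e-08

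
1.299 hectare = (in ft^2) 1.398e+05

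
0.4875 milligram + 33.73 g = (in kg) 0.03373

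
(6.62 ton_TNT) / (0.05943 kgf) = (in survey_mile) 2.953e+07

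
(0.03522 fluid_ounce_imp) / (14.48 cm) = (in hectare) 6.911e-10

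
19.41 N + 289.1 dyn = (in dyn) 1.941e+06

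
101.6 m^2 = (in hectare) 0.01016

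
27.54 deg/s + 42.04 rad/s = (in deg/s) 2436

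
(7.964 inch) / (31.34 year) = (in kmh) 7.368e-10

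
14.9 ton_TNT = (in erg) 6.234e+17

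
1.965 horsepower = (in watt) 1465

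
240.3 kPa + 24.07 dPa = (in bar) 2.403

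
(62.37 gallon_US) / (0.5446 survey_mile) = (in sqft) 0.0029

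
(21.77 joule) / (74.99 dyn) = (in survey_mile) 18.04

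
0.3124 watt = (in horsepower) 0.0004189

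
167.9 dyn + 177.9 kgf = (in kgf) 177.9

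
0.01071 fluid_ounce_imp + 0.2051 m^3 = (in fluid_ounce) 6935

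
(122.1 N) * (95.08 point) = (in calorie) 0.9788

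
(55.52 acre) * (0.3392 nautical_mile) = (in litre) 1.411e+11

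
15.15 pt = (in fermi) 5.345e+12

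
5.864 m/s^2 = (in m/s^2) 5.864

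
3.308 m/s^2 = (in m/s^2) 3.308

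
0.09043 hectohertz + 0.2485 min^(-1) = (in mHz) 9047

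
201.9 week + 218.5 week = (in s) 2.543e+08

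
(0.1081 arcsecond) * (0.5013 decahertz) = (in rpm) 2.509e-05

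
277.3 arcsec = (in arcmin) 4.622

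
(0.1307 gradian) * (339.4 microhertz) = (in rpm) 6.654e-06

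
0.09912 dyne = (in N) 9.912e-07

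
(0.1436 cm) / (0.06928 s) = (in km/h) 0.07462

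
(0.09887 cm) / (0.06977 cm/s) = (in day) 1.64e-05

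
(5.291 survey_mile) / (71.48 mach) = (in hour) 9.718e-05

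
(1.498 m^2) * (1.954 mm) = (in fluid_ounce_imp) 103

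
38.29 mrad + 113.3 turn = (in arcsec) 1.468e+08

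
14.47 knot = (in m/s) 7.444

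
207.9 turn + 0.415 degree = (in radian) 1306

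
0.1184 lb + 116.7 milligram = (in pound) 0.1187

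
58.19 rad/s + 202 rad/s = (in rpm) 2485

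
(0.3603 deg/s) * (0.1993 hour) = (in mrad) 4512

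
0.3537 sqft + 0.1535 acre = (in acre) 0.1535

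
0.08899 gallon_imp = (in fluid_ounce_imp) 14.24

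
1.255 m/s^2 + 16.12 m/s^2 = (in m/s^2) 17.38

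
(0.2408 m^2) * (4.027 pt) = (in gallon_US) 0.09037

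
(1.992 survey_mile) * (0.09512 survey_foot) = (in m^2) 92.95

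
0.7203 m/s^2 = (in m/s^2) 0.7203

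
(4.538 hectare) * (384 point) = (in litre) 6.147e+06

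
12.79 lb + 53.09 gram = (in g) 5855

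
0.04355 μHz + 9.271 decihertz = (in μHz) 9.271e+05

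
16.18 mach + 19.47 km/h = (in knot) 1.072e+04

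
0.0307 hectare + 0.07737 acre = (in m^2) 620.1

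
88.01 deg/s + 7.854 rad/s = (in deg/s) 538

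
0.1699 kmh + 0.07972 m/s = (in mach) 0.0003727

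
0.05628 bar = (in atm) 0.05554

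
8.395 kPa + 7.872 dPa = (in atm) 0.08286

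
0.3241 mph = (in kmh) 0.5216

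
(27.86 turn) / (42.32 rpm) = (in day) 0.0004572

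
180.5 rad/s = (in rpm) 1724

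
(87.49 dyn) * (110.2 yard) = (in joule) 0.08816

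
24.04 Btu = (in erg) 2.536e+11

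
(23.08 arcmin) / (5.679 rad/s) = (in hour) 3.284e-07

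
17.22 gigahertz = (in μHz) 1.722e+16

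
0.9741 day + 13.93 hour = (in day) 1.555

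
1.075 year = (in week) 56.05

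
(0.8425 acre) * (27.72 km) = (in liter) 9.451e+10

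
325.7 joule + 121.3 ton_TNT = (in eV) 3.168e+30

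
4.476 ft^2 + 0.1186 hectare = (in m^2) 1186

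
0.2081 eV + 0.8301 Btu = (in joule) 875.8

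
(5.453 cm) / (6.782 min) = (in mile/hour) 0.0002998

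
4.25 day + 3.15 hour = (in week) 0.6259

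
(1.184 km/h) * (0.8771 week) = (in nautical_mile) 94.2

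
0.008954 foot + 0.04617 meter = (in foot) 0.1604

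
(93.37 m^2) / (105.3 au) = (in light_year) 6.265e-28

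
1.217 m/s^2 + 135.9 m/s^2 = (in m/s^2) 137.1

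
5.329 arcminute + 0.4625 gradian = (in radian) 0.008815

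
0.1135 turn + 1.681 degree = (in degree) 42.54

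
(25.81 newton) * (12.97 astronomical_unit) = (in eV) 3.126e+32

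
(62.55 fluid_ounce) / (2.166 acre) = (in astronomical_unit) 1.411e-18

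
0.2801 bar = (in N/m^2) 2.801e+04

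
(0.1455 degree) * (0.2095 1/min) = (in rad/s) 8.867e-06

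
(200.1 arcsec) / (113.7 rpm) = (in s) 8.148e-05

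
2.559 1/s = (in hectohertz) 0.02559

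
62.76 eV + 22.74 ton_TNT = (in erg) 9.514e+17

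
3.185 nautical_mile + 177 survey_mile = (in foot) 9.539e+05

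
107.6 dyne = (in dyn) 107.6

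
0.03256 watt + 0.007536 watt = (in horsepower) 5.377e-05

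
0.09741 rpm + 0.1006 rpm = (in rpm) 0.198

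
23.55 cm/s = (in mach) 0.0006916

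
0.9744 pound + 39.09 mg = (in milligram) 4.42e+05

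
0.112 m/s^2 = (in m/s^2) 0.112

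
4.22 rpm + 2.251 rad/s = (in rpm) 25.72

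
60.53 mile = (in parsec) 3.157e-12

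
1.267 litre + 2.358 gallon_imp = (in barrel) 0.07539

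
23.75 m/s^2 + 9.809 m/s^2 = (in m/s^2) 33.56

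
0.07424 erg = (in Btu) 7.037e-12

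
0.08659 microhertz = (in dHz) 8.659e-07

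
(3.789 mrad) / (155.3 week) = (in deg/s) 2.311e-09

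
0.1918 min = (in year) 3.649e-07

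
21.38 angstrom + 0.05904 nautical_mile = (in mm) 1.093e+05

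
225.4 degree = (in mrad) 3934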